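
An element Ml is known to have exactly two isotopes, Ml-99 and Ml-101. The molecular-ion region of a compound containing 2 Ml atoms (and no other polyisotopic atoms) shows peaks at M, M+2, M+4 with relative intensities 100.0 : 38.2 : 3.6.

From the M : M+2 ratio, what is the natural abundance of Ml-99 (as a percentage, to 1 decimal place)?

Write p for the Ml-99 fraction. I(M+2)/I(M) = [C(2,1)·p^1·(1−p)] / p^2 = 2·(1−p)/p = 38.2/100.0 = 0.3820
(1−p)/p = 0.3820/2 = 0.1910  ⇒  p = 1/(1 + 0.1910) = 0.8396
Ml-99: 84.0%, Ml-101: 16.0%.

84.0%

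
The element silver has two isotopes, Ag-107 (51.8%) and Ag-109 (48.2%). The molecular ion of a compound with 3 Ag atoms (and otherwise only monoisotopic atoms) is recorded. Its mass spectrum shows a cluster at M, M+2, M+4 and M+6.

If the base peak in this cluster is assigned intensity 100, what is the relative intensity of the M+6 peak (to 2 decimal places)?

Term probabilities: M 0.1390, M+2 0.3880, M+4 0.3610, M+6 0.1120. Base peak = M+2.
P(M+2) = C(3,1) × 0.518^2 × 0.482^1 = 3 × 0.268324 × 0.4820 = 0.387997 (base)
P(M+6) = C(3,3) × 0.518^0 × 0.482^3 = 1 × 1.0000 × 0.11198017 = 0.111980
Relative intensity = 0.111980 / 0.387997 × 100 = 28.86

28.86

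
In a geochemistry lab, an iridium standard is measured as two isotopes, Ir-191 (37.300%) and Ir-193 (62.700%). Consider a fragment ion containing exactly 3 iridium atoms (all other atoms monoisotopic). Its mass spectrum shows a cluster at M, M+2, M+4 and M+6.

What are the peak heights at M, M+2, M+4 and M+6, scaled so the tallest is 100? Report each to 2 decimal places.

Each Ir atom is independently Ir-191 (p = 0.37300) or Ir-193 (q = 0.62700); the cluster is the binomial expansion (p + q)^3.
P(M) = 0.37300^3 = 0.051895
P(M+2) = 3 × 0.37300^2 × 0.62700^1 = 0.261702
P(M+4) = 3 × 0.37300^1 × 0.62700^2 = 0.439911
P(M+6) = 0.62700^3 = 0.246492
The M+4 peak is largest (0.439911); scaling to 100 gives 11.80 : 59.49 : 100.00 : 56.03.

11.80 : 59.49 : 100.00 : 56.03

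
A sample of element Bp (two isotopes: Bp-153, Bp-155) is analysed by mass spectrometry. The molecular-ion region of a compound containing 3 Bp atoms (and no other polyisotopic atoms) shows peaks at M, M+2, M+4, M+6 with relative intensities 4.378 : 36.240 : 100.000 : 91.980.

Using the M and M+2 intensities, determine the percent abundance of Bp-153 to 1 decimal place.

Write p for the Bp-153 fraction. I(M+2)/I(M) = [C(3,1)·p^2·(1−p)] / p^3 = 3·(1−p)/p = 36.240/4.378 = 8.2778
(1−p)/p = 8.2778/3 = 2.7593  ⇒  p = 1/(1 + 2.7593) = 0.2660
Bp-153: 26.6%, Bp-155: 73.4%.

26.6%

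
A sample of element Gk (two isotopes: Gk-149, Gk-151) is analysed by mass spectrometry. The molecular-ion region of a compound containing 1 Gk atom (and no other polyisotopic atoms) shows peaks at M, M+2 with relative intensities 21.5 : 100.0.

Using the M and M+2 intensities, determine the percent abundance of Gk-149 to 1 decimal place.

17.7%

Write p for the Gk-149 fraction. I(M+2)/I(M) = [C(1,1)·p^0·(1−p)] / p^1 = 1·(1−p)/p = 100.0/21.5 = 4.6512
(1−p)/p = 4.6512/1 = 4.6512  ⇒  p = 1/(1 + 4.6512) = 0.1770
Gk-149: 17.7%, Gk-151: 82.3%.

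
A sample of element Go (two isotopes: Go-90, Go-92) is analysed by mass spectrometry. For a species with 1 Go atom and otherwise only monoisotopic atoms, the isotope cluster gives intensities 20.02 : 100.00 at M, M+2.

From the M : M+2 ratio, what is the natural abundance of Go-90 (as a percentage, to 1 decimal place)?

If p is the fraction of Go that is Go-90, then I(M+2)/I(M) = [C(1,1)·p^0·(1−p)] / p^1 = 1·(1−p)/p = 100.00/20.02 = 4.9950
(1−p)/p = 4.9950/1 = 4.9950  ⇒  p = 1/(1 + 4.9950) = 0.1668
Go-90: 16.7%, Go-92: 83.3%.

16.7%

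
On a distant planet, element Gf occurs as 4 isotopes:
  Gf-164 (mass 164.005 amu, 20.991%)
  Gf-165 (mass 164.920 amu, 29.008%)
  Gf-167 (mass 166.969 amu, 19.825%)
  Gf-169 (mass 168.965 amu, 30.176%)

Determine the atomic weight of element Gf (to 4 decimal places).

Average mass = Σ (abundance × isotope mass) = 0.20991 × 164.005 + 0.29008 × 164.920 + 0.19825 × 166.969 + 0.30176 × 168.965
= 34.42629 + 47.83999 + 33.10160 + 50.98688 = 166.35476 amu

166.3548 amu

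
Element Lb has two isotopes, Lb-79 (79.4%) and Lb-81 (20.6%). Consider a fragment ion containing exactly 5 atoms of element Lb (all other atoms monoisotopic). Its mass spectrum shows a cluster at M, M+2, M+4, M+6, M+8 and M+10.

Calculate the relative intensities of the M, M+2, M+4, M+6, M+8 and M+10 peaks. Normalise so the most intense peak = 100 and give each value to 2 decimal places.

Expanding (0.794 + 0.206)^5:
P(M) = 0.794^5 = 0.315575
P(M+2) = 5 × 0.794^4 × 0.206^1 = 0.409373
P(M+4) = 10 × 0.794^3 × 0.206^2 = 0.212420
P(M+6) = 10 × 0.794^2 × 0.206^3 = 0.055112
P(M+8) = 5 × 0.794^1 × 0.206^4 = 0.007149
P(M+10) = 0.206^5 = 0.000371
The M+2 peak is largest (0.409373); scaling to 100 gives 77.09 : 100.00 : 51.89 : 13.46 : 1.75 : 0.09.

77.09 : 100.00 : 51.89 : 13.46 : 1.75 : 0.09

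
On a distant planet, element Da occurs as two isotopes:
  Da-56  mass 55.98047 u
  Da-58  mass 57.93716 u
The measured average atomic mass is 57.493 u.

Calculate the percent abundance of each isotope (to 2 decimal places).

Da-56: 22.70%, Da-58: 77.30%

Let x be the fractional abundance of Da-56; then Da-58 has abundance 1 − x.
55.98047·x + 57.93716·(1 − x) = 57.493
(55.98047 − 57.93716)·x = 57.493 − 57.93716
x = -0.44416 / -1.95669 = 0.22700 → 22.70% Da-56, 77.30% Da-58.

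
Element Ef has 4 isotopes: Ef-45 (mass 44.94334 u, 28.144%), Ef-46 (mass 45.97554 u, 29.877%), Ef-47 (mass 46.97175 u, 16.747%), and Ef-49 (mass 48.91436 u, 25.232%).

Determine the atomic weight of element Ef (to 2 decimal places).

Ar = Σ fᵢ·mᵢ = 0.28144 × 44.94334 + 0.29877 × 45.97554 + 0.16747 × 46.97175 + 0.25232 × 48.91436
= 12.648854 + 13.736112 + 7.866359 + 12.342071 = 46.593396 u

46.59 u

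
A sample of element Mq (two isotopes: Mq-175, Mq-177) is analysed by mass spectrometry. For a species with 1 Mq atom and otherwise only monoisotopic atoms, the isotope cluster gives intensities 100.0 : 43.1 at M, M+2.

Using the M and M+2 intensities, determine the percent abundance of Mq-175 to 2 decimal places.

Let p = fractional abundance of Mq-175. I(M+2)/I(M) = [C(1,1)·p^0·(1−p)] / p^1 = 1·(1−p)/p = 43.1/100.0 = 0.4310
(1−p)/p = 0.4310/1 = 0.4310  ⇒  p = 1/(1 + 0.4310) = 0.6988
Mq-175: 69.88%, Mq-177: 30.12%.

69.88%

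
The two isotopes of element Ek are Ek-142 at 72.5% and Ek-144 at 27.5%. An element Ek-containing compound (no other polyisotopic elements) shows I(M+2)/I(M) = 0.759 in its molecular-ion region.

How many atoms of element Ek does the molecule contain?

2

The M+2/M ratio from n Ek atoms is n · q/p = n · 0.275/0.725.
n = 0.759 × 0.725/0.275 = 2.00 ≈ 2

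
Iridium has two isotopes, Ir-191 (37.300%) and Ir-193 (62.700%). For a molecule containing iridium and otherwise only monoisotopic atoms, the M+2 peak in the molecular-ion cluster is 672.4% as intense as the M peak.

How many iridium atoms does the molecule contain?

4

For n independent Ir atoms, I(M+2)/I(M) = n · (abundance Ir-193) / (abundance Ir-191) = n · 0.62700/0.37300.
n = 6.724 × 0.37300/0.62700 = 4.00 ≈ 4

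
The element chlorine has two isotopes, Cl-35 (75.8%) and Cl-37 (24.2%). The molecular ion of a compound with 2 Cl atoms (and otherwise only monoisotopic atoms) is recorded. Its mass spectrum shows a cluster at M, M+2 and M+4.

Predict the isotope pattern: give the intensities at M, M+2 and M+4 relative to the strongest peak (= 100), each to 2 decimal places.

Each Cl atom is independently Cl-35 (p = 0.758) or Cl-37 (q = 0.242); the cluster is the binomial expansion (p + q)^2.
P(M) = 0.758^2 = 0.574564
P(M+2) = 2 × 0.758^1 × 0.242^1 = 0.366872
P(M+4) = 0.242^2 = 0.058564
The M peak is largest (0.574564); scaling to 100 gives 100.00 : 63.85 : 10.19.

100.00 : 63.85 : 10.19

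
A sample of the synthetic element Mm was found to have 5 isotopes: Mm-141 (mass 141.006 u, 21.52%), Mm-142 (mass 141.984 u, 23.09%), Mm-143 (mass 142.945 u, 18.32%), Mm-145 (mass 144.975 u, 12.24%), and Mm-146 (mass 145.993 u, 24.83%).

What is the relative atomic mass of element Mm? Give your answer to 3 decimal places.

Average mass = Σ (abundance × isotope mass) = 0.2152 × 141.006 + 0.2309 × 141.984 + 0.1832 × 142.945 + 0.1224 × 144.975 + 0.2483 × 145.993
= 30.3445 + 32.7841 + 26.1875 + 17.7449 + 36.2501 = 143.3111 u

143.311 u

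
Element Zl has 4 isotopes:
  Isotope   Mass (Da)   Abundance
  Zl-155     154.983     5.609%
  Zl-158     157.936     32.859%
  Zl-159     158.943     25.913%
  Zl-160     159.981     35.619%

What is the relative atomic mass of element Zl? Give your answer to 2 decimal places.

Ar = Σ fᵢ·mᵢ = 0.05609 × 154.983 + 0.32859 × 157.936 + 0.25913 × 158.943 + 0.35619 × 159.981
= 8.6930 + 51.8962 + 41.1869 + 56.9836 = 158.7597 Da

158.76 Da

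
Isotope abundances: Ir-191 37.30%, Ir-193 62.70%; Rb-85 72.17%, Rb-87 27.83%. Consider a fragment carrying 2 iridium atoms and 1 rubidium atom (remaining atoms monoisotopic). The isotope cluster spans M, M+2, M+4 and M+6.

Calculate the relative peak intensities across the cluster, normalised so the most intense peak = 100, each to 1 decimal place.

Iridium pattern (n=2): 0.139129 : 0.467742 : 0.393129
Rubidium pattern (n=1): 0.7217 : 0.2783
Convolve the two distributions (both contribute in 2-u steps):
  M: 0.139129×0.7217 = 0.100409
  M+2: 0.139129×0.2783 + 0.467742×0.7217 = 0.376289
  M+4: 0.467742×0.2783 + 0.393129×0.7217 = 0.413894
  M+6: 0.393129×0.2783 = 0.109408
Scale to base peak (0.413894) = 100: 24.3 : 90.9 : 100.0 : 26.4

24.3 : 90.9 : 100.0 : 26.4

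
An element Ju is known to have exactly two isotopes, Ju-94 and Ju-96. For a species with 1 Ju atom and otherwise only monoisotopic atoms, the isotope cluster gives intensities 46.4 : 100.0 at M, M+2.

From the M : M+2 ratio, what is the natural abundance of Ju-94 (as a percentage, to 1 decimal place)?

Write p for the Ju-94 fraction. I(M+2)/I(M) = [C(1,1)·p^0·(1−p)] / p^1 = 1·(1−p)/p = 100.0/46.4 = 2.1552
(1−p)/p = 2.1552/1 = 2.1552  ⇒  p = 1/(1 + 2.1552) = 0.3169
Ju-94: 31.7%, Ju-96: 68.3%.

31.7%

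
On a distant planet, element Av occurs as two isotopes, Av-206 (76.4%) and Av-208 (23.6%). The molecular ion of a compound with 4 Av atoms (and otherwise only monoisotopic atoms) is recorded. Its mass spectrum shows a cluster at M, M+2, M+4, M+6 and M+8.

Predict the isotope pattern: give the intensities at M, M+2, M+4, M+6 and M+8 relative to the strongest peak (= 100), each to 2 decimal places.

Each Av atom is independently Av-206 (p = 0.764) or Av-208 (q = 0.236); the cluster is the binomial expansion (p + q)^4.
P(M) = 0.764^4 = 0.340701
P(M+2) = 4 × 0.764^3 × 0.236^1 = 0.420971
P(M+4) = 6 × 0.764^2 × 0.236^2 = 0.195057
P(M+6) = 4 × 0.764^1 × 0.236^3 = 0.040169
P(M+8) = 0.236^4 = 0.003102
The M+2 peak is largest (0.420971); scaling to 100 gives 80.93 : 100.00 : 46.34 : 9.54 : 0.74.

80.93 : 100.00 : 46.34 : 9.54 : 0.74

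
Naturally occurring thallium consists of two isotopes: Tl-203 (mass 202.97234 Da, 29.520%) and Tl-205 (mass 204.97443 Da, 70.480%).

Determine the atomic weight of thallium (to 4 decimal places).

Weight each isotope mass by its fractional abundance: 0.29520 × 202.97234 + 0.70480 × 204.97443
= 59.917435 + 144.465978 = 204.383413 Da

204.3834 Da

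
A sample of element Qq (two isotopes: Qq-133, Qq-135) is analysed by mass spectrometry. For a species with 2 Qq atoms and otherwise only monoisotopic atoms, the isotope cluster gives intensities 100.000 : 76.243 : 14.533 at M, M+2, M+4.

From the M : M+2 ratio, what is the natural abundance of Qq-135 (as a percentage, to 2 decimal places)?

27.60%

Let p = fractional abundance of Qq-133. I(M+2)/I(M) = [C(2,1)·p^1·(1−p)] / p^2 = 2·(1−p)/p = 76.243/100.000 = 0.7624
(1−p)/p = 0.7624/2 = 0.3812  ⇒  p = 1/(1 + 0.3812) = 0.7240
Qq-133: 72.40%, Qq-135: 27.60%.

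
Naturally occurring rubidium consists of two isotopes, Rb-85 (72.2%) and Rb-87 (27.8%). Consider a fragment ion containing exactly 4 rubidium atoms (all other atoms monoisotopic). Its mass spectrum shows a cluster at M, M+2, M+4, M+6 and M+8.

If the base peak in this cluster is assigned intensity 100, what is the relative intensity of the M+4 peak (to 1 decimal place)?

Binomial terms of (0.722 + 0.278)^4: M 0.2717, M+2 0.4185, M+4 0.2417, M+6 0.0620, M+8 0.0060 → M+2 is the base peak.
P(M+2) = C(4,1) × 0.722^3 × 0.278^1 = 4 × 0.37636705 × 0.2780 = 0.418520 (base)
P(M+4) = C(4,2) × 0.722^2 × 0.278^2 = 6 × 0.521284 × 0.077284 = 0.241721
Relative intensity = 0.241721 / 0.418520 × 100 = 57.8

57.8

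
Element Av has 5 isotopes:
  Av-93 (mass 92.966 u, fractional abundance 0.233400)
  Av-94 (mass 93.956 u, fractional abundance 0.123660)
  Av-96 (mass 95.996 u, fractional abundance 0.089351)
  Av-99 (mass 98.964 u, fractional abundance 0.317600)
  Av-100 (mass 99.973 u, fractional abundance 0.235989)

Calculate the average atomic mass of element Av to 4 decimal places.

Weight each isotope mass by its fractional abundance: 0.233400 × 92.966 + 0.123660 × 93.956 + 0.089351 × 95.996 + 0.317600 × 98.964 + 0.235989 × 99.973
= 21.69826 + 11.61860 + 8.57734 + 31.43097 + 23.59253 = 96.91770 u

96.9177 u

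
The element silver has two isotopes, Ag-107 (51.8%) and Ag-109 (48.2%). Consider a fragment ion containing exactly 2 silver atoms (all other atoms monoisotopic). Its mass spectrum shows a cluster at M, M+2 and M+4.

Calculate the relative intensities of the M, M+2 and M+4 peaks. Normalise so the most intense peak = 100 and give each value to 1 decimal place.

53.7 : 100.0 : 46.5

Expanding (0.518 + 0.482)^2:
P(M) = 0.518^2 = 0.268324
P(M+2) = 2 × 0.518^1 × 0.482^1 = 0.499352
P(M+4) = 0.482^2 = 0.232324
The M+2 peak is largest (0.499352); scaling to 100 gives 53.7 : 100.0 : 46.5.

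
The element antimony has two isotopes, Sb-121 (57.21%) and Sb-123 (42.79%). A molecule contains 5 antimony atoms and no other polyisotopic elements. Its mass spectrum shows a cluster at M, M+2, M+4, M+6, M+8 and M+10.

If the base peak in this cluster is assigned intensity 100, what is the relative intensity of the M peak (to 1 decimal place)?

Term probabilities: M 0.0613, M+2 0.2292, M+4 0.3428, M+6 0.2564, M+8 0.0959, M+10 0.0143. Base peak = M+4.
P(M+4) = C(5,2) × 0.5721^3 × 0.4279^2 = 10 × 0.18724742 × 0.18309841 = 0.342847 (base)
P(M) = C(5,0) × 0.5721^5 × 0.4279^0 = 1 × 0.06128578 × 1.0000 = 0.061286
Relative intensity = 0.061286 / 0.342847 × 100 = 17.9

17.9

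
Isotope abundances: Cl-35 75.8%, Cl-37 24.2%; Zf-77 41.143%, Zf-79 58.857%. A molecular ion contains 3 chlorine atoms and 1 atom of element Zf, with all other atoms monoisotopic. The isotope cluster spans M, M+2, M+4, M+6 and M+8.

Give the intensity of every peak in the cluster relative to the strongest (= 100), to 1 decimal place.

Chlorine pattern (n=3): 0.43551951 : 0.41713346 : 0.13317454 : 0.01417249
Element Zf pattern (n=1): 0.41143 : 0.58857
Convolve the two distributions (both contribute in 2-u steps):
  M: 0.43551951×0.41143 = 0.179186
  M+2: 0.43551951×0.58857 + 0.41713346×0.41143 = 0.427955
  M+4: 0.41713346×0.58857 + 0.13317454×0.41143 = 0.300304
  M+6: 0.13317454×0.58857 + 0.01417249×0.41143 = 0.084214
  M+8: 0.01417249×0.58857 = 0.008342
Scale to base peak (0.427955) = 100: 41.9 : 100.0 : 70.2 : 19.7 : 1.9

41.9 : 100.0 : 70.2 : 19.7 : 1.9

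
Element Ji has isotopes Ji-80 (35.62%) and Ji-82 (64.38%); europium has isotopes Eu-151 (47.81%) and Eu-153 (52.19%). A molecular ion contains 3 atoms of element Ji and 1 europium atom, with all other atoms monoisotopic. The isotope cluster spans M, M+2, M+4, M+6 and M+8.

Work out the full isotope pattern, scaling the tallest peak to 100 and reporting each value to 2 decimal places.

Element Ji pattern (n=3): 0.0451941 : 0.24505302 : 0.44291166 : 0.26684122
Europium pattern (n=1): 0.4781 : 0.5219
Convolve the two distributions (both contribute in 2-u steps):
  M: 0.0451941×0.4781 = 0.021607
  M+2: 0.0451941×0.5219 + 0.24505302×0.4781 = 0.140747
  M+4: 0.24505302×0.5219 + 0.44291166×0.4781 = 0.339649
  M+6: 0.44291166×0.5219 + 0.26684122×0.4781 = 0.358732
  M+8: 0.26684122×0.5219 = 0.139264
Scale to base peak (0.358732) = 100: 6.02 : 39.23 : 94.68 : 100.00 : 38.82

6.02 : 39.23 : 94.68 : 100.00 : 38.82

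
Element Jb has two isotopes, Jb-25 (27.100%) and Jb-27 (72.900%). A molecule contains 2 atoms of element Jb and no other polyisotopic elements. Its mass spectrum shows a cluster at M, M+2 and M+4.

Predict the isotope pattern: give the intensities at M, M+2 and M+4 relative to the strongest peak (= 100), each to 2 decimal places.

13.82 : 74.35 : 100.00

The 2 Jb atoms are independent, so intensities follow the terms of (0.27100 + 0.72900)^2.
P(M) = 0.27100^2 = 0.073441
P(M+2) = 2 × 0.27100^1 × 0.72900^1 = 0.395118
P(M+4) = 0.72900^2 = 0.531441
The M+4 peak is largest (0.531441); scaling to 100 gives 13.82 : 74.35 : 100.00.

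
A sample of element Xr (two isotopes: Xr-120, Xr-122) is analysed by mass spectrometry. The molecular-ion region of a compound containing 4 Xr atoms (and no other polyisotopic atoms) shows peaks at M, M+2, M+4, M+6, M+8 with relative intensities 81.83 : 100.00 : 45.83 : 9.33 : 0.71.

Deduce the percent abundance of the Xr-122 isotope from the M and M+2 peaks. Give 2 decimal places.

23.40%

Let p = fractional abundance of Xr-120. I(M+2)/I(M) = [C(4,1)·p^3·(1−p)] / p^4 = 4·(1−p)/p = 100.00/81.83 = 1.2220
(1−p)/p = 1.2220/4 = 0.3055  ⇒  p = 1/(1 + 0.3055) = 0.7660
Xr-120: 76.60%, Xr-122: 23.40%.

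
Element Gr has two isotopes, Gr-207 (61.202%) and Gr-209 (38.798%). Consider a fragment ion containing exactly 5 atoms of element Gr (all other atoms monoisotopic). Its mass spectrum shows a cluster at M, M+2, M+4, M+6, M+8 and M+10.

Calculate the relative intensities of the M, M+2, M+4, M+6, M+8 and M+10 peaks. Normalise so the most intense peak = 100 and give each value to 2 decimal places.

24.88 : 78.87 : 100.00 : 63.39 : 20.09 : 2.55

Expanding (0.61202 + 0.38798)^5:
P(M) = 0.61202^5 = 0.085867
P(M+2) = 5 × 0.61202^4 × 0.38798^1 = 0.272171
P(M+4) = 10 × 0.61202^3 × 0.38798^2 = 0.345077
P(M+6) = 10 × 0.61202^2 × 0.38798^3 = 0.218756
P(M+8) = 5 × 0.61202^1 × 0.38798^4 = 0.069338
P(M+10) = 0.38798^5 = 0.008791
The M+4 peak is largest (0.345077); scaling to 100 gives 24.88 : 78.87 : 100.00 : 63.39 : 20.09 : 2.55.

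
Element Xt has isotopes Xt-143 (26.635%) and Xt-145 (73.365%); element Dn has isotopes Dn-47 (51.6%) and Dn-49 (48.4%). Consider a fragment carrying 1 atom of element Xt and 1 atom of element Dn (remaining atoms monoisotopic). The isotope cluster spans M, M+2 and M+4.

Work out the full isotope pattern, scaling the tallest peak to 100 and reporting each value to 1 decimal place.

Element Xt pattern (n=1): 0.26635 : 0.73365
Element Dn pattern (n=1): 0.5160 : 0.4840
Convolve the two distributions (both contribute in 2-u steps):
  M: 0.26635×0.5160 = 0.137437
  M+2: 0.26635×0.4840 + 0.73365×0.5160 = 0.507477
  M+4: 0.73365×0.4840 = 0.355087
Scale to base peak (0.507477) = 100: 27.1 : 100.0 : 70.0

27.1 : 100.0 : 70.0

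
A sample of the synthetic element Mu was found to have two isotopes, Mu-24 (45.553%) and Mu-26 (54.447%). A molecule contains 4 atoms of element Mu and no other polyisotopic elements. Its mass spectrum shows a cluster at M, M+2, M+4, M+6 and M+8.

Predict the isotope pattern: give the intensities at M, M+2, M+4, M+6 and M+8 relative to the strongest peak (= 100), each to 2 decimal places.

Expanding (0.45553 + 0.54447)^4:
P(M) = 0.45553^4 = 0.043059
P(M+2) = 4 × 0.45553^3 × 0.54447^1 = 0.205866
P(M+4) = 6 × 0.45553^2 × 0.54447^2 = 0.369091
P(M+6) = 4 × 0.45553^1 × 0.54447^3 = 0.294103
P(M+8) = 0.54447^4 = 0.087881
The M+4 peak is largest (0.369091); scaling to 100 gives 11.67 : 55.78 : 100.00 : 79.68 : 23.81.

11.67 : 55.78 : 100.00 : 79.68 : 23.81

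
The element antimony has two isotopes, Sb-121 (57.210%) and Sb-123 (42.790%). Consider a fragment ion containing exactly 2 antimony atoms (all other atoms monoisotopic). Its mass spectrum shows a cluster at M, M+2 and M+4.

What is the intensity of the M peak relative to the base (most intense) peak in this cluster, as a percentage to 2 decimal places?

66.85%

(0.57210 + 0.42790)^2 gives M 0.3273, M+2 0.4896, M+4 0.1831; the largest is M+2.
P(M+2) = C(2,1) × 0.57210^1 × 0.42790^1 = 2 × 0.5721 × 0.4279 = 0.489603 (base)
P(M) = C(2,0) × 0.57210^2 × 0.42790^0 = 1 × 0.32729841 × 1.0000 = 0.327298
Relative intensity = 0.327298 / 0.489603 × 100 = 66.85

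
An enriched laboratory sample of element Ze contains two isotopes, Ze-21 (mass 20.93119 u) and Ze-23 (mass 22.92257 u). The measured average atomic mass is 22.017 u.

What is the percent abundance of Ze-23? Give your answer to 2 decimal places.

54.53%

Writing the weighted mean with unknown fraction x of Ze-21:
20.93119·x + 22.92257·(1 − x) = 22.017
(20.93119 − 22.92257)·x = 22.017 − 22.92257
x = -0.90557 / -1.99138 = 0.45474 → 45.47% Ze-21, 54.53% Ze-23.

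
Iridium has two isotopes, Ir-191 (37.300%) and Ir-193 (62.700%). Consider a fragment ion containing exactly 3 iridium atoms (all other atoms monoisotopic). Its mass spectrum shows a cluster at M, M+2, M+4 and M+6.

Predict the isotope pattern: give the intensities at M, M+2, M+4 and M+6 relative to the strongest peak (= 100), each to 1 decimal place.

11.8 : 59.5 : 100.0 : 56.0

Expanding (0.37300 + 0.62700)^3:
P(M) = 0.37300^3 = 0.051895
P(M+2) = 3 × 0.37300^2 × 0.62700^1 = 0.261702
P(M+4) = 3 × 0.37300^1 × 0.62700^2 = 0.439911
P(M+6) = 0.62700^3 = 0.246492
The M+4 peak is largest (0.439911); scaling to 100 gives 11.8 : 59.5 : 100.0 : 56.0.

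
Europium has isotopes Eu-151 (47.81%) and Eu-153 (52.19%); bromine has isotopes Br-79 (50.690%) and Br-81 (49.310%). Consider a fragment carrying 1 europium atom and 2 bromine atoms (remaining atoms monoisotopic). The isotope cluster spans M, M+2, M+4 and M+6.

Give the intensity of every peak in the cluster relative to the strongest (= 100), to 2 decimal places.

Europium pattern (n=1): 0.4781 : 0.5219
Bromine pattern (n=2): 0.25694761 : 0.49990478 : 0.24314761
Convolve the two distributions (both contribute in 2-u steps):
  M: 0.4781×0.25694761 = 0.122847
  M+2: 0.4781×0.49990478 + 0.5219×0.25694761 = 0.373105
  M+4: 0.4781×0.24314761 + 0.5219×0.49990478 = 0.377149
  M+6: 0.5219×0.24314761 = 0.126899
Scale to base peak (0.377149) = 100: 32.57 : 98.93 : 100.00 : 33.65

32.57 : 98.93 : 100.00 : 33.65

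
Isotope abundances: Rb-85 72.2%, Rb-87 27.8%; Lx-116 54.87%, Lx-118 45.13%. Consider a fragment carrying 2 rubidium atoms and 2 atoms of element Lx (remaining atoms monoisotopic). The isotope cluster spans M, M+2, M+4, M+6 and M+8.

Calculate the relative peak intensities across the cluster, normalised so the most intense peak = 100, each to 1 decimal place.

41.4 : 100.0 : 86.6 : 31.7 : 4.2

Rubidium pattern (n=2): 0.521284 : 0.401432 : 0.077284
Element Lx pattern (n=2): 0.30107169 : 0.49525662 : 0.20367169
Convolve the two distributions (both contribute in 2-u steps):
  M: 0.521284×0.30107169 = 0.156944
  M+2: 0.521284×0.49525662 + 0.401432×0.30107169 = 0.379029
  M+4: 0.521284×0.20367169 + 0.401432×0.49525662 + 0.077284×0.30107169 = 0.328251
  M+6: 0.401432×0.20367169 + 0.077284×0.49525662 = 0.120036
  M+8: 0.077284×0.20367169 = 0.015741
Scale to base peak (0.379029) = 100: 41.4 : 100.0 : 86.6 : 31.7 : 4.2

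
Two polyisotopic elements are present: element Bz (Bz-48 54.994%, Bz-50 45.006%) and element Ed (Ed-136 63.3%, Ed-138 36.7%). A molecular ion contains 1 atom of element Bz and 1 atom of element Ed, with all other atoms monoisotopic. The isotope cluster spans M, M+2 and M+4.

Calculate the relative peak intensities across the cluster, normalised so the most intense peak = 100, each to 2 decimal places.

Element Bz pattern (n=1): 0.54994 : 0.45006
Element Ed pattern (n=1): 0.6330 : 0.3670
Convolve the two distributions (both contribute in 2-u steps):
  M: 0.54994×0.6330 = 0.348112
  M+2: 0.54994×0.3670 + 0.45006×0.6330 = 0.486716
  M+4: 0.45006×0.3670 = 0.165172
Scale to base peak (0.486716) = 100: 71.52 : 100.00 : 33.94

71.52 : 100.00 : 33.94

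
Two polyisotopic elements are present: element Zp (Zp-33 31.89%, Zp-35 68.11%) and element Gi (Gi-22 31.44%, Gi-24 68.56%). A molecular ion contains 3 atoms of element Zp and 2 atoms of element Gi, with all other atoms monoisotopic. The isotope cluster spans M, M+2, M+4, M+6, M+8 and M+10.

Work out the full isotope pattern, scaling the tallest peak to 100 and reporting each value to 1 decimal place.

Element Zp pattern (n=3): 0.03243124 : 0.20779791 : 0.44381046 : 0.31596039
Element Gi pattern (n=2): 0.09884736 : 0.43110528 : 0.47004736
Convolve the two distributions (both contribute in 2-u steps):
  M: 0.03243124×0.09884736 = 0.003206
  M+2: 0.03243124×0.43110528 + 0.20779791×0.09884736 = 0.034522
  M+4: 0.03243124×0.47004736 + 0.20779791×0.43110528 + 0.44381046×0.09884736 = 0.148696
  M+6: 0.20779791×0.47004736 + 0.44381046×0.43110528 + 0.31596039×0.09884736 = 0.320236
  M+8: 0.44381046×0.47004736 + 0.31596039×0.43110528 = 0.344824
  M+10: 0.31596039×0.47004736 = 0.148516
Scale to base peak (0.344824) = 100: 0.9 : 10.0 : 43.1 : 92.9 : 100.0 : 43.1

0.9 : 10.0 : 43.1 : 92.9 : 100.0 : 43.1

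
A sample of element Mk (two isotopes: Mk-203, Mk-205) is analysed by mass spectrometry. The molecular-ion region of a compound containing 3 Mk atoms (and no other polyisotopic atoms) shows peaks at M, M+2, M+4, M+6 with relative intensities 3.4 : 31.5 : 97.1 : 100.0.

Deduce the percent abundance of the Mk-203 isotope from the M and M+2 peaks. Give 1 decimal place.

24.5%

If p is the fraction of Mk that is Mk-203, then I(M+2)/I(M) = [C(3,1)·p^2·(1−p)] / p^3 = 3·(1−p)/p = 31.5/3.4 = 9.2647
(1−p)/p = 9.2647/3 = 3.0882  ⇒  p = 1/(1 + 3.0882) = 0.2446
Mk-203: 24.5%, Mk-205: 75.5%.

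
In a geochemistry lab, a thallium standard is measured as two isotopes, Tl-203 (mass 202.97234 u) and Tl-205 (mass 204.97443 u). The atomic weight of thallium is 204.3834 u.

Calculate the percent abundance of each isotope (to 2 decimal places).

Writing the weighted mean with unknown fraction x of Tl-203:
202.97234·x + 204.97443·(1 − x) = 204.3834
(202.97234 − 204.97443)·x = 204.3834 − 204.97443
x = -0.59103 / -2.00209 = 0.29521 → 29.52% Tl-203, 70.48% Tl-205.

Tl-203: 29.52%, Tl-205: 70.48%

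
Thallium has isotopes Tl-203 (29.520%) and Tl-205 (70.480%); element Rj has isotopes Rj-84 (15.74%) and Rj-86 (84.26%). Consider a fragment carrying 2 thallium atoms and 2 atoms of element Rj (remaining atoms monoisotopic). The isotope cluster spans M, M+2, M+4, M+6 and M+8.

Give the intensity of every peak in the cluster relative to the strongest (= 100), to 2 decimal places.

0.51 : 7.82 : 43.20 : 100.00 : 82.56

Thallium pattern (n=2): 0.08714304 : 0.41611392 : 0.49674304
Element Rj pattern (n=2): 0.02477476 : 0.26525048 : 0.70997476
Convolve the two distributions (both contribute in 2-u steps):
  M: 0.08714304×0.02477476 = 0.002159
  M+2: 0.08714304×0.26525048 + 0.41611392×0.02477476 = 0.033424
  M+4: 0.08714304×0.70997476 + 0.41611392×0.26525048 + 0.49674304×0.02477476 = 0.184550
  M+6: 0.41611392×0.70997476 + 0.49674304×0.26525048 = 0.427192
  M+8: 0.49674304×0.70997476 = 0.352675
Scale to base peak (0.427192) = 100: 0.51 : 7.82 : 43.20 : 100.00 : 82.56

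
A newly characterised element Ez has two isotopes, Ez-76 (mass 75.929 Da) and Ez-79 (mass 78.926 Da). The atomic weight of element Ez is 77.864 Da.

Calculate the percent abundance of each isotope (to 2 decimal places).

Writing the weighted mean with unknown fraction x of Ez-76:
75.929·x + 78.926·(1 − x) = 77.864
(75.929 − 78.926)·x = 77.864 − 78.926
x = -1.062 / -2.997 = 0.35435 → 35.44% Ez-76, 64.56% Ez-79.

Ez-76: 35.44%, Ez-79: 64.56%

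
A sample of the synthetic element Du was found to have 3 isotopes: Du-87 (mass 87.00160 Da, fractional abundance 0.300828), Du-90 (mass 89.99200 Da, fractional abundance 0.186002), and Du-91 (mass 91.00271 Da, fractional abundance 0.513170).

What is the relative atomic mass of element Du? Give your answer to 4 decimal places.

89.6111 Da

Ar = Σ fᵢ·mᵢ = 0.300828 × 87.00160 + 0.186002 × 89.99200 + 0.513170 × 91.00271
= 26.172517 + 16.738692 + 46.699861 = 89.611070 Da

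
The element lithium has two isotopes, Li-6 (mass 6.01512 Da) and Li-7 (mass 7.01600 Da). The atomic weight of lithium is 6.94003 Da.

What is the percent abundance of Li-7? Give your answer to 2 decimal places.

92.41%

With x = fraction of Li-6 (so Li-7 is 1 − x):
6.01512·x + 7.01600·(1 − x) = 6.94003
(6.01512 − 7.01600)·x = 6.94003 − 7.01600
x = -0.07597 / -1.00088 = 0.07590 → 7.59% Li-6, 92.41% Li-7.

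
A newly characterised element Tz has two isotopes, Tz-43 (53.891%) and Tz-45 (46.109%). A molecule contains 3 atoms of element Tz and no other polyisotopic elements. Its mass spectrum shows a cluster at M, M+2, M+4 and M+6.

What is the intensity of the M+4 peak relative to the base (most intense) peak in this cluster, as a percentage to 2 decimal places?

85.56%

Term probabilities: M 0.1565, M+2 0.4017, M+4 0.3437, M+6 0.0980. Base peak = M+2.
P(M+2) = C(3,1) × 0.53891^2 × 0.46109^1 = 3 × 0.29042399 × 0.46109 = 0.401735 (base)
P(M+4) = C(3,2) × 0.53891^1 × 0.46109^2 = 3 × 0.53891 × 0.21260399 = 0.343723
Relative intensity = 0.343723 / 0.401735 × 100 = 85.56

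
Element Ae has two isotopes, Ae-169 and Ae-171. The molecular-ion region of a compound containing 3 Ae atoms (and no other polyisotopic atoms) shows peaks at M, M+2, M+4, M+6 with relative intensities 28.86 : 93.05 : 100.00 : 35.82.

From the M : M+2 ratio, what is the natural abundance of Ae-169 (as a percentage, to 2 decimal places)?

Let p = fractional abundance of Ae-169. I(M+2)/I(M) = [C(3,1)·p^2·(1−p)] / p^3 = 3·(1−p)/p = 93.05/28.86 = 3.2242
(1−p)/p = 3.2242/3 = 1.0747  ⇒  p = 1/(1 + 1.0747) = 0.4820
Ae-169: 48.20%, Ae-171: 51.80%.

48.20%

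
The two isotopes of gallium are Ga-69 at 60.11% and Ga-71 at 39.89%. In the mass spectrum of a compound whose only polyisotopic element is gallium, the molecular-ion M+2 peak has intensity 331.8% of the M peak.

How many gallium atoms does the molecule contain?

For n independent Ga atoms, I(M+2)/I(M) = n · (abundance Ga-71) / (abundance Ga-69) = n · 0.3989/0.6011.
n = 3.318 × 0.6011/0.3989 = 5.00 ≈ 5

5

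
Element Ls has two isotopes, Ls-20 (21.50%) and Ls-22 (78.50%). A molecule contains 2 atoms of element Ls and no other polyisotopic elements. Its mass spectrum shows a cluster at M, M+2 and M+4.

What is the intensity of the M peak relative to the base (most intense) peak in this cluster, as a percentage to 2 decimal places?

7.50%

Binomial terms of (0.2150 + 0.7850)^2: M 0.0462, M+2 0.3376, M+4 0.6162 → M+4 is the base peak.
P(M+4) = C(2,2) × 0.2150^0 × 0.7850^2 = 1 × 1.0000 × 0.616225 = 0.616225 (base)
P(M) = C(2,0) × 0.2150^2 × 0.7850^0 = 1 × 0.046225 × 1.0000 = 0.046225
Relative intensity = 0.046225 / 0.616225 × 100 = 7.50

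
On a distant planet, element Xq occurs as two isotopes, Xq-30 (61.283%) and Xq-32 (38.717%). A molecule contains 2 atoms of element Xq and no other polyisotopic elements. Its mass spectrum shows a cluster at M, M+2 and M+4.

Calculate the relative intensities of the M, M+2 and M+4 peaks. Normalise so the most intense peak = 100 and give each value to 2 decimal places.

79.14 : 100.00 : 31.59

Expanding (0.61283 + 0.38717)^2:
P(M) = 0.61283^2 = 0.375561
P(M+2) = 2 × 0.61283^1 × 0.38717^1 = 0.474539
P(M+4) = 0.38717^2 = 0.149901
The M+2 peak is largest (0.474539); scaling to 100 gives 79.14 : 100.00 : 31.59.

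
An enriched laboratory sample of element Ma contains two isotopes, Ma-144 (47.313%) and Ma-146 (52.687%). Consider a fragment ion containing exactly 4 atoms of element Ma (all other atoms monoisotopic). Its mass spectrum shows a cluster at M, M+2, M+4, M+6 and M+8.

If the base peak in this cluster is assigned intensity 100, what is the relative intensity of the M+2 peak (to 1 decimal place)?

Term probabilities: M 0.0501, M+2 0.2232, M+4 0.3728, M+6 0.2768, M+8 0.0771. Base peak = M+4.
P(M+4) = C(4,2) × 0.47313^2 × 0.52687^2 = 6 × 0.223852 × 0.277592 = 0.372837 (base)
P(M+2) = C(4,1) × 0.47313^3 × 0.52687^1 = 4 × 0.1059111 × 0.52687 = 0.223206
Relative intensity = 0.223206 / 0.372837 × 100 = 59.9

59.9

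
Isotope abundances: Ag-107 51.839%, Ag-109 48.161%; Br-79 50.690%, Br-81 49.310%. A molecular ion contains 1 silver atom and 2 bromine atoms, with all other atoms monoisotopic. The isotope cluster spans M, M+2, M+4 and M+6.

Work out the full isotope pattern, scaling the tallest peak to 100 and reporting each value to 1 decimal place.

34.8 : 100.0 : 95.8 : 30.6

Silver pattern (n=1): 0.51839 : 0.48161
Bromine pattern (n=2): 0.25694761 : 0.49990478 : 0.24314761
Convolve the two distributions (both contribute in 2-u steps):
  M: 0.51839×0.25694761 = 0.133199
  M+2: 0.51839×0.49990478 + 0.48161×0.25694761 = 0.382894
  M+4: 0.51839×0.24314761 + 0.48161×0.49990478 = 0.366804
  M+6: 0.48161×0.24314761 = 0.117102
Scale to base peak (0.382894) = 100: 34.8 : 100.0 : 95.8 : 30.6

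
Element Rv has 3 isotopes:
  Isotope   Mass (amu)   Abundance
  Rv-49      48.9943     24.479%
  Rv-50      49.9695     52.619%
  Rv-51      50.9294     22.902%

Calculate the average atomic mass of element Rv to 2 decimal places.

49.95 amu

Average mass = Σ (abundance × isotope mass) = 0.24479 × 48.9943 + 0.52619 × 49.9695 + 0.22902 × 50.9294
= 11.99331 + 26.29345 + 11.66385 = 49.95061 amu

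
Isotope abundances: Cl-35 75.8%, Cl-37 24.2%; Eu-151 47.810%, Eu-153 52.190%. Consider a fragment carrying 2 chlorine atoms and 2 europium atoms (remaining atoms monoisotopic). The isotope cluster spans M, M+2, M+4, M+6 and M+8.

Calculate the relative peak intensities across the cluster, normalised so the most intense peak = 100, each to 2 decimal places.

Chlorine pattern (n=2): 0.574564 : 0.366872 : 0.058564
Europium pattern (n=2): 0.22857961 : 0.49904078 : 0.27237961
Convolve the two distributions (both contribute in 2-u steps):
  M: 0.574564×0.22857961 = 0.131334
  M+2: 0.574564×0.49904078 + 0.366872×0.22857961 = 0.370590
  M+4: 0.574564×0.27237961 + 0.366872×0.49904078 + 0.058564×0.22857961 = 0.352970
  M+6: 0.366872×0.27237961 + 0.058564×0.49904078 = 0.129154
  M+8: 0.058564×0.27237961 = 0.015952
Scale to base peak (0.370590) = 100: 35.44 : 100.00 : 95.25 : 34.85 : 4.30

35.44 : 100.00 : 95.25 : 34.85 : 4.30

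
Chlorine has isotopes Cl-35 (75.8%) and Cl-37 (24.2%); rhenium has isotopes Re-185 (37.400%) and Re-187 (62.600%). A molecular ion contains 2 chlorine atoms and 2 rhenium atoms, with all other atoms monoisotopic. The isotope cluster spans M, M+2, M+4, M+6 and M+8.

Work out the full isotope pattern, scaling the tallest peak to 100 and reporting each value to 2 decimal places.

19.84 : 79.07 : 100.00 : 42.26 : 5.66

Chlorine pattern (n=2): 0.574564 : 0.366872 : 0.058564
Rhenium pattern (n=2): 0.139876 : 0.468248 : 0.391876
Convolve the two distributions (both contribute in 2-u steps):
  M: 0.574564×0.139876 = 0.080368
  M+2: 0.574564×0.468248 + 0.366872×0.139876 = 0.320355
  M+4: 0.574564×0.391876 + 0.366872×0.468248 + 0.058564×0.139876 = 0.405137
  M+6: 0.366872×0.391876 + 0.058564×0.468248 = 0.171191
  M+8: 0.058564×0.391876 = 0.022950
Scale to base peak (0.405137) = 100: 19.84 : 79.07 : 100.00 : 42.26 : 5.66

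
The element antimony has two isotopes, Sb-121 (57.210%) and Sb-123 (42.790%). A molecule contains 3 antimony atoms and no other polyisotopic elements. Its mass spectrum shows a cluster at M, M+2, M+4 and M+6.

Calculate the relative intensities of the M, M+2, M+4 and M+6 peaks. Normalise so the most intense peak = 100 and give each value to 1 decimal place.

Each Sb atom is independently Sb-121 (p = 0.57210) or Sb-123 (q = 0.42790); the cluster is the binomial expansion (p + q)^3.
P(M) = 0.57210^3 = 0.187247
P(M+2) = 3 × 0.57210^2 × 0.42790^1 = 0.420153
P(M+4) = 3 × 0.57210^1 × 0.42790^2 = 0.314252
P(M+6) = 0.42790^3 = 0.078348
The M+2 peak is largest (0.420153); scaling to 100 gives 44.6 : 100.0 : 74.8 : 18.6.

44.6 : 100.0 : 74.8 : 18.6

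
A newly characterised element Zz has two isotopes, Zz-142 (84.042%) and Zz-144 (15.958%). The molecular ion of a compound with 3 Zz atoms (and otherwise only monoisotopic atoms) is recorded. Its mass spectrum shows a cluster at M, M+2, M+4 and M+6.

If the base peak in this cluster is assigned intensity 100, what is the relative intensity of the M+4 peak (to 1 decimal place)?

10.8

Term probabilities: M 0.5936, M+2 0.3381, M+4 0.0642, M+6 0.0041. Base peak = M.
P(M) = C(3,0) × 0.84042^3 × 0.15958^0 = 1 × 0.5935935 × 1.0000 = 0.593594 (base)
P(M+4) = C(3,2) × 0.84042^1 × 0.15958^2 = 3 × 0.84042 × 0.02546578 = 0.064206
Relative intensity = 0.064206 / 0.593594 × 100 = 10.8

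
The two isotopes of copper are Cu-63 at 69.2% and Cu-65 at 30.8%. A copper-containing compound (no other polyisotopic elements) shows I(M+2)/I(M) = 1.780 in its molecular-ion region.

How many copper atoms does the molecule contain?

For n independent Cu atoms, I(M+2)/I(M) = n · (abundance Cu-65) / (abundance Cu-63) = n · 0.308/0.692.
n = 1.780 × 0.692/0.308 = 4.00 ≈ 4

4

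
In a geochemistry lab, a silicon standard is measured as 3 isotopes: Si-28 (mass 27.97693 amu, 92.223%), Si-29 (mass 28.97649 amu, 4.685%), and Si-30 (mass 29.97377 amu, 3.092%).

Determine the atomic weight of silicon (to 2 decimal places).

28.09 amu

The abundance-weighted mean is 0.92223 × 27.97693 + 0.04685 × 28.97649 + 0.03092 × 29.97377
= 25.801164 + 1.357549 + 0.926789 = 28.085502 amu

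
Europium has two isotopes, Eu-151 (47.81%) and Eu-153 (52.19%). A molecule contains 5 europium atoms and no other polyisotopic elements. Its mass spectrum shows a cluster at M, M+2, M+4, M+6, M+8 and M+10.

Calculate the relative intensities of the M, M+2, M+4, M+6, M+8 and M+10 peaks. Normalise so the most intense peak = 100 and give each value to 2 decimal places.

Each Eu atom is independently Eu-151 (p = 0.4781) or Eu-153 (q = 0.5219); the cluster is the binomial expansion (p + q)^5.
P(M) = 0.4781^5 = 0.024980
P(M+2) = 5 × 0.4781^4 × 0.5219^1 = 0.136343
P(M+4) = 10 × 0.4781^3 × 0.5219^2 = 0.297667
P(M+6) = 10 × 0.4781^2 × 0.5219^3 = 0.324937
P(M+8) = 5 × 0.4781^1 × 0.5219^4 = 0.177353
P(M+10) = 0.5219^5 = 0.038720
The M+6 peak is largest (0.324937); scaling to 100 gives 7.69 : 41.96 : 91.61 : 100.00 : 54.58 : 11.92.

7.69 : 41.96 : 91.61 : 100.00 : 54.58 : 11.92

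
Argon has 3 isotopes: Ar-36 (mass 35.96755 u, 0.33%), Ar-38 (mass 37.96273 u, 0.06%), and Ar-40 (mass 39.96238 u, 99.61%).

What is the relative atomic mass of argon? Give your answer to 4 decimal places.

Ar = Σ fᵢ·mᵢ = 0.0033 × 35.96755 + 0.0006 × 37.96273 + 0.9961 × 39.96238
= 0.118693 + 0.022778 + 39.806527 = 39.947998 u

39.9480 u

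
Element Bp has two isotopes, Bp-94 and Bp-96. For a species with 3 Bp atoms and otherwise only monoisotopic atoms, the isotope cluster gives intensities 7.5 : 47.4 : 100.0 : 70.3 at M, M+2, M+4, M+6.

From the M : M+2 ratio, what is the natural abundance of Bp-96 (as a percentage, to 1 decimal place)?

67.8%

Write p for the Bp-94 fraction. I(M+2)/I(M) = [C(3,1)·p^2·(1−p)] / p^3 = 3·(1−p)/p = 47.4/7.5 = 6.3200
(1−p)/p = 6.3200/3 = 2.1067  ⇒  p = 1/(1 + 2.1067) = 0.3219
Bp-94: 32.2%, Bp-96: 67.8%.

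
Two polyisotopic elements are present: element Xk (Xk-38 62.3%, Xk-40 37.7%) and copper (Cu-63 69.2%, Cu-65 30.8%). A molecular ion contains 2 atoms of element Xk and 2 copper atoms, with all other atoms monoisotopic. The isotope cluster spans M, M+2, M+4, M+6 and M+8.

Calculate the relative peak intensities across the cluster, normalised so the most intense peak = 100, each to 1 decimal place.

Element Xk pattern (n=2): 0.388129 : 0.469742 : 0.142129
Copper pattern (n=2): 0.478864 : 0.426272 : 0.094864
Convolve the two distributions (both contribute in 2-u steps):
  M: 0.388129×0.478864 = 0.185861
  M+2: 0.388129×0.426272 + 0.469742×0.478864 = 0.390391
  M+4: 0.388129×0.094864 + 0.469742×0.426272 + 0.142129×0.478864 = 0.305118
  M+6: 0.469742×0.094864 + 0.142129×0.426272 = 0.105147
  M+8: 0.142129×0.094864 = 0.013483
Scale to base peak (0.390391) = 100: 47.6 : 100.0 : 78.2 : 26.9 : 3.5

47.6 : 100.0 : 78.2 : 26.9 : 3.5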